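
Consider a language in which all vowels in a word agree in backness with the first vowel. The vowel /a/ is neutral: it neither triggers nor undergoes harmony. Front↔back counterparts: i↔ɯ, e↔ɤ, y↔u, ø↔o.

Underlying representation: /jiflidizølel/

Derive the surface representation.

no segment meets the rule's conditions; no change.

[jiflidizølel]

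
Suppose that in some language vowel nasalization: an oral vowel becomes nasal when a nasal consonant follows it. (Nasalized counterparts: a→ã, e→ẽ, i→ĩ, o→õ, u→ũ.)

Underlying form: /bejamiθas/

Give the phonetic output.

[bejãmiθas]

/a/ before nasal /m/ → [ã]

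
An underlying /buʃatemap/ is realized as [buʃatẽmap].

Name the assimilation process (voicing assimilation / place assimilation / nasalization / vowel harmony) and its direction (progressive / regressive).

nasalization, regressive

/e/→[ẽ].
Each target copies a feature from the following segment, so the direction is regressive.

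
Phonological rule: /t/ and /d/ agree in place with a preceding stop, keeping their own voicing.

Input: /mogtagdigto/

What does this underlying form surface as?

/t/ after /g/ (velar) → [k]
/d/ after /g/ (velar) → [g]
/t/ after /g/ (velar) → [k]

[mogkaggigko]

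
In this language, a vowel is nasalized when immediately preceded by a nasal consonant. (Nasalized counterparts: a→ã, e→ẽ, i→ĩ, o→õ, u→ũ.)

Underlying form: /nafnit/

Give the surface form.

/a/ after nasal /n/ → [ã]
/i/ after nasal /n/ → [ĩ]

[nãfnĩt]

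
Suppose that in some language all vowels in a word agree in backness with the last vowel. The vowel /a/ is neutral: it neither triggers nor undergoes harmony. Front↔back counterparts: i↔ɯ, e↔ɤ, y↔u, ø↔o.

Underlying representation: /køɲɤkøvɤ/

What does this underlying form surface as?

/ø/ harmonizes with /ɤ/ ([+back]) → [o]
/ø/ harmonizes with /ɤ/ ([+back]) → [o]

[koɲɤkovɤ]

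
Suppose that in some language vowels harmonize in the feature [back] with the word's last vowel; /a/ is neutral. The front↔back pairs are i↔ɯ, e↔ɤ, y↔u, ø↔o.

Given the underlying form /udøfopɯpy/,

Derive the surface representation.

/u/ harmonizes with /y/ ([-back]) → [y]
/o/ harmonizes with /y/ ([-back]) → [ø]
/ɯ/ harmonizes with /y/ ([-back]) → [i]

[ydøføpipy]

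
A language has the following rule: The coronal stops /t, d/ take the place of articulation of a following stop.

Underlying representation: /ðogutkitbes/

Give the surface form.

[ðogukkipbes]

/t/ before /k/ (velar) → [k]
/t/ before /b/ (labial) → [p]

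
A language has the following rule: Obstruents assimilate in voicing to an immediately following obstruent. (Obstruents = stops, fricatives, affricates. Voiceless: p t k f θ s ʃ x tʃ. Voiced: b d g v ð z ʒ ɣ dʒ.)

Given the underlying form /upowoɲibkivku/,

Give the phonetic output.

/b/ before /k/ (voiceless) → [p]
/v/ before /k/ (voiceless) → [f]

[upowoɲipkifku]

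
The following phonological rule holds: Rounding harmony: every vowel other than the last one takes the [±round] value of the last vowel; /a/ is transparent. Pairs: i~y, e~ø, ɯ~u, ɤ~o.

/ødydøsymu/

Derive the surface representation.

no segment meets the rule's conditions; no change.

[ødydøsymu]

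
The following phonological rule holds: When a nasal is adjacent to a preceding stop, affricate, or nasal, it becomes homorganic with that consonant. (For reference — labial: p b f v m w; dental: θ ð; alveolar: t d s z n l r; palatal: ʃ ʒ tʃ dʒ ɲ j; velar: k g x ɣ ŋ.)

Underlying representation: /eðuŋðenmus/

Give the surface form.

[eðuŋðennus]

/m/ after /n/ (alveolar) → [n]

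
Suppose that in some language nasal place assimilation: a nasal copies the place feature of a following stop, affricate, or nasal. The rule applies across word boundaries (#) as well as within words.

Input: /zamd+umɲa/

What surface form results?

/m/ before /d/ (alveolar) → [n]
/m/ before /ɲ/ (palatal) → [ɲ]

[zand+uɲɲa]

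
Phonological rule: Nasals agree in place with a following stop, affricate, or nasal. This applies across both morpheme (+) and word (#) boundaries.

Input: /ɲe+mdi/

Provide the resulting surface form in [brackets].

/m/ before /d/ (alveolar) → [n]

[ɲe+ndi]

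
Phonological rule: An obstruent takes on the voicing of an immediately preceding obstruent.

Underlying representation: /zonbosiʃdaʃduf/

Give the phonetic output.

/d/ after /ʃ/ (voiceless) → [t]
/d/ after /ʃ/ (voiceless) → [t]

[zonbosiʃtaʃtuf]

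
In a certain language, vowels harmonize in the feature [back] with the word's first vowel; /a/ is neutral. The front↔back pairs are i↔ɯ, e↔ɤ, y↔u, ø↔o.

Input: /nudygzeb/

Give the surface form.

/y/ harmonizes with /u/ ([+back]) → [u]
/e/ harmonizes with /u/ ([+back]) → [ɤ]

[nudugzɤb]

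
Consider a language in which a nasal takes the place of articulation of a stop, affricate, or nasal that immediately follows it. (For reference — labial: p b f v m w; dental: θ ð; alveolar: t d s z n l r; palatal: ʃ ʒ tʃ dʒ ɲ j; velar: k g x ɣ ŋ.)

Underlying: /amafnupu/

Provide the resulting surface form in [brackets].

no segment meets the rule's conditions; no change.

[amafnupu]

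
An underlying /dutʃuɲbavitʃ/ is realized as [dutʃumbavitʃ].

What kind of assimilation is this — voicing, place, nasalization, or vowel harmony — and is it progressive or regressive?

place assimilation, regressive

/ɲ/→[m].
Each target copies a feature from the following segment, so the direction is regressive.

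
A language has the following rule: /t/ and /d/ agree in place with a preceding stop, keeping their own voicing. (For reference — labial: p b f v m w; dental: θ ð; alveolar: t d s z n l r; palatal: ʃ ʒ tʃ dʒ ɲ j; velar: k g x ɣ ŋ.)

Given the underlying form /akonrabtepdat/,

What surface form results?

[akonrabpepbat]

/t/ after /b/ (labial) → [p]
/d/ after /p/ (labial) → [b]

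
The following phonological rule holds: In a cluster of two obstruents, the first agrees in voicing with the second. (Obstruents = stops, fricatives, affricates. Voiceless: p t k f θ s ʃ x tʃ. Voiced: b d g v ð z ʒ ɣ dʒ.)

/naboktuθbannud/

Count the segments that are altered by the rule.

/θ/ before /b/ (voiced) → [ð]
1 segment changes.

1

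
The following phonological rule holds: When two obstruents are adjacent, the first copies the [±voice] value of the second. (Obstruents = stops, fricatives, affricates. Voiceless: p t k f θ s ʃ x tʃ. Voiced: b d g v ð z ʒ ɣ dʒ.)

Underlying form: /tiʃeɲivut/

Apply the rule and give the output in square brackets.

[tiʃeɲivut]

no segment meets the rule's conditions; no change.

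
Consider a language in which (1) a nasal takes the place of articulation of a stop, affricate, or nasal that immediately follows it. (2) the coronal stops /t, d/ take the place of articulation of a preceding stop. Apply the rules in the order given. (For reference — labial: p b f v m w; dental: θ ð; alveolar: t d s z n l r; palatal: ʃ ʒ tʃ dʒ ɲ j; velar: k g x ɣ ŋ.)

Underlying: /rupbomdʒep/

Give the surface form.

[rupboɲdʒep]

Rule 1: /m/ before /dʒ/ (palatal) → [ɲ]
After rule 1: rupboɲdʒep
Rule 2: no segment meets the rule's conditions; no change.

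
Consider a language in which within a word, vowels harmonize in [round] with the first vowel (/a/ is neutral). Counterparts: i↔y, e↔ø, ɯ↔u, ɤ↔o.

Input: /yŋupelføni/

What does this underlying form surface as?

[yŋupølføny]

/e/ harmonizes with /y/ ([+round]) → [ø]
/i/ harmonizes with /y/ ([+round]) → [y]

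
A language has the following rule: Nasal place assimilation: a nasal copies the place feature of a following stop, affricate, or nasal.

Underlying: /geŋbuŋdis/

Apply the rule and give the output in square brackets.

/ŋ/ before /b/ (labial) → [m]
/ŋ/ before /d/ (alveolar) → [n]

[gembundis]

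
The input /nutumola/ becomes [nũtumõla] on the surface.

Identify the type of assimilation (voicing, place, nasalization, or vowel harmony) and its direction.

nasalization, progressive

/u/→[ũ] /o/→[õ].
Each target copies a feature from the preceding segment, so the direction is progressive.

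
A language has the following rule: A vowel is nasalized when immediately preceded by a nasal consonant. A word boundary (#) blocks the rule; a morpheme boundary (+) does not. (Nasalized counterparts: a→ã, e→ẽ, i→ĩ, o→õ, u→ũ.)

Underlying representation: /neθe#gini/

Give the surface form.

[nẽθe#ginĩ]

/e/ after nasal /n/ → [ẽ]
/i/ after nasal /n/ → [ĩ]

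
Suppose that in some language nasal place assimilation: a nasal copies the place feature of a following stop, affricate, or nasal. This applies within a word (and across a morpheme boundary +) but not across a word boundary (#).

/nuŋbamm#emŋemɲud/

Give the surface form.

/ŋ/ before /b/ (labial) → [m]
/m/ before /ŋ/ (velar) → [ŋ]
/m/ before /ɲ/ (palatal) → [ɲ]

[numbamm#eŋŋeɲɲud]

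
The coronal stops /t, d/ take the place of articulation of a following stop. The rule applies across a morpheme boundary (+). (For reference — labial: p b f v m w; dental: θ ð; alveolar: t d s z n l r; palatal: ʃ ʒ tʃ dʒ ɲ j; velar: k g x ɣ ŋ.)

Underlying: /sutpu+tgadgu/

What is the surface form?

/t/ before /p/ (labial) → [p]
/t/ before /g/ (velar) → [k]
/d/ before /g/ (velar) → [g]

[suppu+kgaggu]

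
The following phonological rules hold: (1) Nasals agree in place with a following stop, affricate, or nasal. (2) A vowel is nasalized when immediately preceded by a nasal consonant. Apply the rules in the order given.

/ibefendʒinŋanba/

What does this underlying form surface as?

[ibefeɲdʒiŋŋãmba]

Rule 1: /n/ before /dʒ/ (palatal) → [ɲ]
Rule 1: /n/ before /ŋ/ (velar) → [ŋ]
Rule 1: /n/ before /b/ (labial) → [m]
After rule 1: ibefeɲdʒiŋŋamba
Rule 2: /a/ after nasal /ŋ/ → [ã]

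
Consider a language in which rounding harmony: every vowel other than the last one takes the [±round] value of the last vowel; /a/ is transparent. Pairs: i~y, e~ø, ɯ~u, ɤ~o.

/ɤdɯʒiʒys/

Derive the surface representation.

[oduʒyʒys]

/ɤ/ harmonizes with /y/ ([+round]) → [o]
/ɯ/ harmonizes with /y/ ([+round]) → [u]
/i/ harmonizes with /y/ ([+round]) → [y]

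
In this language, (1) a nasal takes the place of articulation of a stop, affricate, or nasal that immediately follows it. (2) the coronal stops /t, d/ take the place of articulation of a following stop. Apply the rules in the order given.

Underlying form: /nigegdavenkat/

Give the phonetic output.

Rule 1: /n/ before /k/ (velar) → [ŋ]
After rule 1: nigegdaveŋkat
Rule 2: no segment meets the rule's conditions; no change.

[nigegdaveŋkat]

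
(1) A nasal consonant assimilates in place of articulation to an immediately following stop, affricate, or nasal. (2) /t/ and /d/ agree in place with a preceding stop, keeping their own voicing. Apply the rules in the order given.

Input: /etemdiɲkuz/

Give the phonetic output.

[etendiŋkuz]

Rule 1: /m/ before /d/ (alveolar) → [n]
Rule 1: /ɲ/ before /k/ (velar) → [ŋ]
After rule 1: etendiŋkuz
Rule 2: no segment meets the rule's conditions; no change.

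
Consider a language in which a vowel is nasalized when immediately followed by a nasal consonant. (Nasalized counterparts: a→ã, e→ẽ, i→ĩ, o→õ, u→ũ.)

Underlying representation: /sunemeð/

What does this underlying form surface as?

/u/ before nasal /n/ → [ũ]
/e/ before nasal /m/ → [ẽ]

[sũnẽmeð]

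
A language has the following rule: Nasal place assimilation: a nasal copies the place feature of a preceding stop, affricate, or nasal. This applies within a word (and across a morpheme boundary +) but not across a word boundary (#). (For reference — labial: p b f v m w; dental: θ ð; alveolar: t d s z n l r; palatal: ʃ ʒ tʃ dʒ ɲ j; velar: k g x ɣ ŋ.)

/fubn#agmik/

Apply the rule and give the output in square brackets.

/n/ after /b/ (labial) → [m]
/m/ after /g/ (velar) → [ŋ]

[fubm#agŋik]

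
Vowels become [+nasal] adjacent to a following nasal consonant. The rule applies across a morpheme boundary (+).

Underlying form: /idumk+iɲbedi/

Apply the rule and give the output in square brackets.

/u/ before nasal /m/ → [ũ]
/i/ before nasal /ɲ/ → [ĩ]

[idũmk+ĩɲbedi]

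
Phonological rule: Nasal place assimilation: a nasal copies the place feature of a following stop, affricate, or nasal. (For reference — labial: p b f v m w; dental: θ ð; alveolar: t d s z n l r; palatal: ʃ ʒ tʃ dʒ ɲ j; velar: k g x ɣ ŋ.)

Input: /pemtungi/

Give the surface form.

[pentuŋgi]

/m/ before /t/ (alveolar) → [n]
/n/ before /g/ (velar) → [ŋ]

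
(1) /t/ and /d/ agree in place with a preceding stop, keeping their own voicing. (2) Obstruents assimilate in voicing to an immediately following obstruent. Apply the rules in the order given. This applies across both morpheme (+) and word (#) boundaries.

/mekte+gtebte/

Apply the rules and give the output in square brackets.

Rule 1: /t/ after /k/ (velar) → [k]
Rule 1: /t/ after /g/ (velar) → [k]
Rule 1: /t/ after /b/ (labial) → [p]
After rule 1: mekke+gkebpe
Rule 2: /g/ before /k/ (voiceless) → [k]
Rule 2: /b/ before /p/ (voiceless) → [p]

[mekke+kkeppe]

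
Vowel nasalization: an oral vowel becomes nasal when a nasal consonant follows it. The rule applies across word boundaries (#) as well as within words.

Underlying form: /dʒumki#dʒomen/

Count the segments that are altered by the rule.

/u/ before nasal /m/ → [ũ]
/o/ before nasal /m/ → [õ]
/e/ before nasal /n/ → [ẽ]
3 segments change.

3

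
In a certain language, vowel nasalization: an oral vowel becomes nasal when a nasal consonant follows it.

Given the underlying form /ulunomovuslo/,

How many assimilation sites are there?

2

/u/ before nasal /n/ → [ũ]
/o/ before nasal /m/ → [õ]
2 segments change.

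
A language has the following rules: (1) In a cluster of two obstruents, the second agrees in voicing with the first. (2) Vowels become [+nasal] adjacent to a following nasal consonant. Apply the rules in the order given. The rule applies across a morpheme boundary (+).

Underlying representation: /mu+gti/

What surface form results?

Rule 1: /t/ after /g/ (voiced) → [d]
After rule 1: mu+gdi
Rule 2: no segment meets the rule's conditions; no change.

[mu+gdi]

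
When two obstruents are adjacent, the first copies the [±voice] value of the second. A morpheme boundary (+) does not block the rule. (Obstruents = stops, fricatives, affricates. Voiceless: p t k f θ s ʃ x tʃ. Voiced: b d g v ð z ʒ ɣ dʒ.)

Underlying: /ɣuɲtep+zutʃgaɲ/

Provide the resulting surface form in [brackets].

[ɣuɲteb+zudʒgaɲ]

/p/ before /z/ (voiced) → [b]
/tʃ/ before /g/ (voiced) → [dʒ]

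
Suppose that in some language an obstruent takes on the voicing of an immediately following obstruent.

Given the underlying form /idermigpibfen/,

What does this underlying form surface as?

/g/ before /p/ (voiceless) → [k]
/b/ before /f/ (voiceless) → [p]

[idermikpipfen]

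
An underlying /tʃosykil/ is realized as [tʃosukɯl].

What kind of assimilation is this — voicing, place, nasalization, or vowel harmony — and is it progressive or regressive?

vowel harmony, progressive

/y/→[u] /i/→[ɯ].
Vowels agree with the first vowel, so the harmony is progressive.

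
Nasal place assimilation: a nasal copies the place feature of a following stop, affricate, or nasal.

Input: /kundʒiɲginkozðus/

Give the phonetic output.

/n/ before /dʒ/ (palatal) → [ɲ]
/ɲ/ before /g/ (velar) → [ŋ]
/n/ before /k/ (velar) → [ŋ]

[kuɲdʒiŋgiŋkozðus]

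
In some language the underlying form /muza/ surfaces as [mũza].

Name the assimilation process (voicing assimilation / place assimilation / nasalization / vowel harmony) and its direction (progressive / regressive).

/u/→[ũ].
Each target copies a feature from the preceding segment, so the direction is progressive.

nasalization, progressive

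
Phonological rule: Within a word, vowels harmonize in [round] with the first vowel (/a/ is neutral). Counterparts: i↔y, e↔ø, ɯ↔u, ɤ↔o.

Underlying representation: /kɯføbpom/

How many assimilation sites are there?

2

/ø/ harmonizes with /ɯ/ ([-round]) → [e]
/o/ harmonizes with /ɯ/ ([-round]) → [ɤ]
2 segments change.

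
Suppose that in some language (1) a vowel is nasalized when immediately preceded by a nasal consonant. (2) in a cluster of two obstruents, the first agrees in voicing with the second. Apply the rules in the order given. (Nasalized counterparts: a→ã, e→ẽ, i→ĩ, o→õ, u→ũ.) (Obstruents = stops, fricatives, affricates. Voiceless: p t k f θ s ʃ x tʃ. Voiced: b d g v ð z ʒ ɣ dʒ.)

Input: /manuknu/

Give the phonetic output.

[mãnũknũ]

Rule 1: /a/ after nasal /m/ → [ã]
Rule 1: /u/ after nasal /n/ → [ũ]
Rule 1: /u/ after nasal /n/ → [ũ]
After rule 1: mãnũknũ
Rule 2: no segment meets the rule's conditions; no change.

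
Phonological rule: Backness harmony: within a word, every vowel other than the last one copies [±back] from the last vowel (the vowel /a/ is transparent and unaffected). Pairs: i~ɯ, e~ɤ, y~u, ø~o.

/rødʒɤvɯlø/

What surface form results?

[rødʒevilø]

/ɤ/ harmonizes with /ø/ ([-back]) → [e]
/ɯ/ harmonizes with /ø/ ([-back]) → [i]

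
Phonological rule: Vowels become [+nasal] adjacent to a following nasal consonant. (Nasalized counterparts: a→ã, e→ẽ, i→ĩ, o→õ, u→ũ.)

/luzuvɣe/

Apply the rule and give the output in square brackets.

[luzuvɣe]

no segment meets the rule's conditions; no change.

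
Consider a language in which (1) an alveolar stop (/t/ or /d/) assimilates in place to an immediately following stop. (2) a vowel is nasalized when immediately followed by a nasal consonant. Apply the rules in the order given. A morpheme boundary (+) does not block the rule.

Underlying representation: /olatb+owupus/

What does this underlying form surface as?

Rule 1: /t/ before /b/ (labial) → [p]
After rule 1: olapb+owupus
Rule 2: no segment meets the rule's conditions; no change.

[olapb+owupus]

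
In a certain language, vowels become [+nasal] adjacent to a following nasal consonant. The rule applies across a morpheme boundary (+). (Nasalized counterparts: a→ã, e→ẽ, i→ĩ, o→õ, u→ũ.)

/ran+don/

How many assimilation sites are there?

/a/ before nasal /n/ → [ã]
/o/ before nasal /n/ → [õ]
2 segments change.

2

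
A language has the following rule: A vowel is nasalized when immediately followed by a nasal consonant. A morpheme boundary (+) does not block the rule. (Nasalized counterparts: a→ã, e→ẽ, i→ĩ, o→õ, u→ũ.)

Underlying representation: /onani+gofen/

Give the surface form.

[õnãni+gofẽn]

/o/ before nasal /n/ → [õ]
/a/ before nasal /n/ → [ã]
/e/ before nasal /n/ → [ẽ]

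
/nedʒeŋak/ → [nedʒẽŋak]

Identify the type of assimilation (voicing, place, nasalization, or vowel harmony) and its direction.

nasalization, regressive

/e/→[ẽ].
Each target copies a feature from the following segment, so the direction is regressive.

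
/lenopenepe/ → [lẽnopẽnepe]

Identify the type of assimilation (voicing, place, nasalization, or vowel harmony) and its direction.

nasalization, regressive

/e/→[ẽ] /e/→[ẽ].
Each target copies a feature from the following segment, so the direction is regressive.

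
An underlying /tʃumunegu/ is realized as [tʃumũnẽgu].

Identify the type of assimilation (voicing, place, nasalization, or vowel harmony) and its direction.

nasalization, progressive

/u/→[ũ] /e/→[ẽ].
Each target copies a feature from the preceding segment, so the direction is progressive.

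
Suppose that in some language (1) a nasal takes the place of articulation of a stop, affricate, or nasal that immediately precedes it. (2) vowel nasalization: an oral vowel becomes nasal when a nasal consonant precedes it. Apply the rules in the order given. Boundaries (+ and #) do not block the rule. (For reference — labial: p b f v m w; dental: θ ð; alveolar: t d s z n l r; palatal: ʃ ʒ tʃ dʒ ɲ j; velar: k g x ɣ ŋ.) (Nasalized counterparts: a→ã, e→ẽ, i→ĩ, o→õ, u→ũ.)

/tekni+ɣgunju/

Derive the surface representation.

Rule 1: /n/ after /k/ (velar) → [ŋ]
After rule 1: tekŋi+ɣgunju
Rule 2: /i/ after nasal /ŋ/ → [ĩ]

[tekŋĩ+ɣgunju]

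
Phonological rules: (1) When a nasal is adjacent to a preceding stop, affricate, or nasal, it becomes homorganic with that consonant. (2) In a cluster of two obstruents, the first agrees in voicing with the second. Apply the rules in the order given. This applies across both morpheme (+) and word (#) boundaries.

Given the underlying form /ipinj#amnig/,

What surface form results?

Rule 1: /n/ after /m/ (labial) → [m]
After rule 1: ipinj#ammig
Rule 2: no segment meets the rule's conditions; no change.

[ipinj#ammig]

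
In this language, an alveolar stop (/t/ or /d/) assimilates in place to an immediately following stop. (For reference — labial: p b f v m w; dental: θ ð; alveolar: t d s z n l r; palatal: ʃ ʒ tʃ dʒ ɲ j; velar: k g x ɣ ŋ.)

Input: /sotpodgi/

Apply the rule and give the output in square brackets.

/t/ before /p/ (labial) → [p]
/d/ before /g/ (velar) → [g]

[soppoggi]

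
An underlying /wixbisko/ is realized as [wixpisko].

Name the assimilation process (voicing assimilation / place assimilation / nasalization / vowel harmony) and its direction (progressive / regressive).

voicing assimilation, progressive

/b/→[p].
Each target copies a feature from the preceding segment, so the direction is progressive.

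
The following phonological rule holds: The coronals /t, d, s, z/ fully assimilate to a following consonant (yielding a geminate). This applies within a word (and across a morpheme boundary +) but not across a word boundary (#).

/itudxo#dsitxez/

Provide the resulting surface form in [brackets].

[ituxxo#ssixxez]

/d/ before /x/ → [x] (total assimilation)
/d/ before /s/ → [s] (total assimilation)
/t/ before /x/ → [x] (total assimilation)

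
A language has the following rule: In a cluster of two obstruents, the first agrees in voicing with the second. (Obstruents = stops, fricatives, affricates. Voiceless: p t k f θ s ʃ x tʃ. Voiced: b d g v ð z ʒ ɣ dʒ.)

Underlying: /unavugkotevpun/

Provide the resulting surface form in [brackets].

/g/ before /k/ (voiceless) → [k]
/v/ before /p/ (voiceless) → [f]

[unavukkotefpun]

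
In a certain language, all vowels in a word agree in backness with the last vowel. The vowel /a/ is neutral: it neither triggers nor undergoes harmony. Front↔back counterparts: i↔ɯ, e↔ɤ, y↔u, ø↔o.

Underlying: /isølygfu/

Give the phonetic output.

/i/ harmonizes with /u/ ([+back]) → [ɯ]
/ø/ harmonizes with /u/ ([+back]) → [o]
/y/ harmonizes with /u/ ([+back]) → [u]

[ɯsolugfu]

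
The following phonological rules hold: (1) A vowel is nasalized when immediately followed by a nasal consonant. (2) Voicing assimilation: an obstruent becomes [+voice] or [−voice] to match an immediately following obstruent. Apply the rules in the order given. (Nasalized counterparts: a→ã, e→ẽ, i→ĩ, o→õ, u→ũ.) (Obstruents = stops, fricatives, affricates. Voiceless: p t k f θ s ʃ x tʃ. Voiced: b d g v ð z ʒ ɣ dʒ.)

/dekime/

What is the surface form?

Rule 1: /i/ before nasal /m/ → [ĩ]
After rule 1: dekĩme
Rule 2: no segment meets the rule's conditions; no change.

[dekĩme]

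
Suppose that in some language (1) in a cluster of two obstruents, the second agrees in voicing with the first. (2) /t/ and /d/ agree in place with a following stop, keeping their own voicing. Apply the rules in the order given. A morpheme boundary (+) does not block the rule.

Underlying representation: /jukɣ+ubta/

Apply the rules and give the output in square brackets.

Rule 1: /ɣ/ after /k/ (voiceless) → [x]
Rule 1: /t/ after /b/ (voiced) → [d]
After rule 1: jukx+ubda
Rule 2: no segment meets the rule's conditions; no change.

[jukx+ubda]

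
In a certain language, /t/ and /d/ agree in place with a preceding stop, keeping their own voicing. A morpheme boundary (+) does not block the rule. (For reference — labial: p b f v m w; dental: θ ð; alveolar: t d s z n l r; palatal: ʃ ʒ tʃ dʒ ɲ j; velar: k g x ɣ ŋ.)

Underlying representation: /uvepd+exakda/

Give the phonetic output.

/d/ after /p/ (labial) → [b]
/d/ after /k/ (velar) → [g]

[uvepb+exakga]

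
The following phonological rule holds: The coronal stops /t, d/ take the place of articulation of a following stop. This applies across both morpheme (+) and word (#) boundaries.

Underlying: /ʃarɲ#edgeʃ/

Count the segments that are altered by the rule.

/d/ before /g/ (velar) → [g]
1 segment changes.

1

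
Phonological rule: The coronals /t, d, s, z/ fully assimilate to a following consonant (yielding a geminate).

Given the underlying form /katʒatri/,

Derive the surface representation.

[kaʒʒarri]

/t/ before /ʒ/ → [ʒ] (total assimilation)
/t/ before /r/ → [r] (total assimilation)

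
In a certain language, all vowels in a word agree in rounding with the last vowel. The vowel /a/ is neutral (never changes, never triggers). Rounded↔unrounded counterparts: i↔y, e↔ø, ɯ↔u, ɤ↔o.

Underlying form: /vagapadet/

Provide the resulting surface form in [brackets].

no segment meets the rule's conditions; no change.

[vagapadet]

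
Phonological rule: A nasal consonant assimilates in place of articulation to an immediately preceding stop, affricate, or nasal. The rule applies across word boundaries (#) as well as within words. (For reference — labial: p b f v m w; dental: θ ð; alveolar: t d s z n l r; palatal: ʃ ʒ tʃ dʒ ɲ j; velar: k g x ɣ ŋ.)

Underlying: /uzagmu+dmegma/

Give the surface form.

/m/ after /g/ (velar) → [ŋ]
/m/ after /d/ (alveolar) → [n]
/m/ after /g/ (velar) → [ŋ]

[uzagŋu+dnegŋa]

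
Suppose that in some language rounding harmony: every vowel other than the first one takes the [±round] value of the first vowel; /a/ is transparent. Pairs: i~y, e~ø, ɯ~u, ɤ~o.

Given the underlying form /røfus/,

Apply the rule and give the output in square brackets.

[røfus]

no segment meets the rule's conditions; no change.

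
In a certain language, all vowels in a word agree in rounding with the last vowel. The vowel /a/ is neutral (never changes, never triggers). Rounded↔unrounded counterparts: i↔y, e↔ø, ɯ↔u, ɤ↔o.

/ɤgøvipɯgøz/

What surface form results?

/ɤ/ harmonizes with /ø/ ([+round]) → [o]
/i/ harmonizes with /ø/ ([+round]) → [y]
/ɯ/ harmonizes with /ø/ ([+round]) → [u]

[ogøvypugøz]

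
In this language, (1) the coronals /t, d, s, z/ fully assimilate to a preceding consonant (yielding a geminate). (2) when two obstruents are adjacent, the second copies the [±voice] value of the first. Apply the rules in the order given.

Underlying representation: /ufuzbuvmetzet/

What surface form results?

[ufuzbuvmettet]

Rule 1: /z/ after /t/ → [t] (total assimilation)
After rule 1: ufuzbuvmettet
Rule 2: no segment meets the rule's conditions; no change.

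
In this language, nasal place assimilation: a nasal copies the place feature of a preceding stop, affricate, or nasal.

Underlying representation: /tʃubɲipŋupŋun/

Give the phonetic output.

[tʃubmipmupmun]

/ɲ/ after /b/ (labial) → [m]
/ŋ/ after /p/ (labial) → [m]
/ŋ/ after /p/ (labial) → [m]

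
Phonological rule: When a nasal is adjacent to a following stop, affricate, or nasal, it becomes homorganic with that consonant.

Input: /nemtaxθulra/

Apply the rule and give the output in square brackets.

[nentaxθulra]

/m/ before /t/ (alveolar) → [n]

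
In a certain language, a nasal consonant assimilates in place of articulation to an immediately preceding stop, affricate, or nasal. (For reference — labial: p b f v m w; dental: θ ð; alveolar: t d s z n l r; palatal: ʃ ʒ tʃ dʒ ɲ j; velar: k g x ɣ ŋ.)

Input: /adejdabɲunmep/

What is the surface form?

/ɲ/ after /b/ (labial) → [m]
/m/ after /n/ (alveolar) → [n]

[adejdabmunnep]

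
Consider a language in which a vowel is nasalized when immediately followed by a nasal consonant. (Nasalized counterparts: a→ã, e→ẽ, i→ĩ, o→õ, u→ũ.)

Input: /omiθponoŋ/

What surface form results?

/o/ before nasal /m/ → [õ]
/o/ before nasal /n/ → [õ]
/o/ before nasal /ŋ/ → [õ]

[õmiθpõnõŋ]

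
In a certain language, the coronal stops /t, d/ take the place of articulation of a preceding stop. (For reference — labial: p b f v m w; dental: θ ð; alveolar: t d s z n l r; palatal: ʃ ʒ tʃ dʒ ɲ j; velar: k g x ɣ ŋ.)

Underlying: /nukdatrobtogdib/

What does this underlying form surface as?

/d/ after /k/ (velar) → [g]
/t/ after /b/ (labial) → [p]
/d/ after /g/ (velar) → [g]

[nukgatrobpoggib]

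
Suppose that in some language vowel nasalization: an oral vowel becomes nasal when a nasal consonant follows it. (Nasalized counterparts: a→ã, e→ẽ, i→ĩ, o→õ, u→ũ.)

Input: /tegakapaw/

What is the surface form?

[tegakapaw]

no segment meets the rule's conditions; no change.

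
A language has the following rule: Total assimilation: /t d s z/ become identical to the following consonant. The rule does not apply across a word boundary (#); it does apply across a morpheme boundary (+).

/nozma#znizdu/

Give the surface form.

/z/ before /m/ → [m] (total assimilation)
/z/ before /n/ → [n] (total assimilation)
/z/ before /d/ → [d] (total assimilation)

[nomma#nniddu]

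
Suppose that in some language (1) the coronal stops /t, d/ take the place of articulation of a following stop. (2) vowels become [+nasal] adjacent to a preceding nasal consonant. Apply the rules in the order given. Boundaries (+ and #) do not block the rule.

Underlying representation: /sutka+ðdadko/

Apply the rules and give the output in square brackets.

Rule 1: /t/ before /k/ (velar) → [k]
Rule 1: /d/ before /k/ (velar) → [g]
After rule 1: sukka+ðdagko
Rule 2: no segment meets the rule's conditions; no change.

[sukka+ðdagko]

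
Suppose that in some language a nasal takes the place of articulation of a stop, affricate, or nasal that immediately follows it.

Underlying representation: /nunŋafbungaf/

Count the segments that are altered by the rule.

/n/ before /ŋ/ (velar) → [ŋ]
/n/ before /g/ (velar) → [ŋ]
2 segments change.

2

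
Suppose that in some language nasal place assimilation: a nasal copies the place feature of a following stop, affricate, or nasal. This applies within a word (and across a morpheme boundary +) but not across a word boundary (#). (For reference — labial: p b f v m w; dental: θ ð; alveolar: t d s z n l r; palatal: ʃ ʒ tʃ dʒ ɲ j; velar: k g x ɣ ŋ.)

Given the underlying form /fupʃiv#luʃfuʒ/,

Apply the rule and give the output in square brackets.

no segment meets the rule's conditions; no change.

[fupʃiv#luʃfuʒ]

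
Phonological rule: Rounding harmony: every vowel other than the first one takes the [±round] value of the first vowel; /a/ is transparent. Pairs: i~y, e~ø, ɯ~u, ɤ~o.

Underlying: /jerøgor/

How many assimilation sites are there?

2

/ø/ harmonizes with /e/ ([-round]) → [e]
/o/ harmonizes with /e/ ([-round]) → [ɤ]
2 segments change.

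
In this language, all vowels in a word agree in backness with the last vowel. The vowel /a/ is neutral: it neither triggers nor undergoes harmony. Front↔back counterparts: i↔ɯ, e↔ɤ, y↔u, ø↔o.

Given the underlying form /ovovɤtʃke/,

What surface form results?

/o/ harmonizes with /e/ ([-back]) → [ø]
/o/ harmonizes with /e/ ([-back]) → [ø]
/ɤ/ harmonizes with /e/ ([-back]) → [e]

[øvøvetʃke]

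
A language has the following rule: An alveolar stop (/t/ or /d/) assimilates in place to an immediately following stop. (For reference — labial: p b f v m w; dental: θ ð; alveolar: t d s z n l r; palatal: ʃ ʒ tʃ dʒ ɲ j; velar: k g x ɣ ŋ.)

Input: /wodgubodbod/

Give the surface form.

/d/ before /g/ (velar) → [g]
/d/ before /b/ (labial) → [b]

[woggubobbod]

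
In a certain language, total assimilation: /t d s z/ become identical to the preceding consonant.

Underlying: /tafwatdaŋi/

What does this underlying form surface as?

[tafwattaŋi]

/d/ after /t/ → [t] (total assimilation)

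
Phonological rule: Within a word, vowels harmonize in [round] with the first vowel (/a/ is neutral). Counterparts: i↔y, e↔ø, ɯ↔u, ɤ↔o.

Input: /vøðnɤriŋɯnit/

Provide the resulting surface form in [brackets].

/ɤ/ harmonizes with /ø/ ([+round]) → [o]
/i/ harmonizes with /ø/ ([+round]) → [y]
/ɯ/ harmonizes with /ø/ ([+round]) → [u]
/i/ harmonizes with /ø/ ([+round]) → [y]

[vøðnoryŋunyt]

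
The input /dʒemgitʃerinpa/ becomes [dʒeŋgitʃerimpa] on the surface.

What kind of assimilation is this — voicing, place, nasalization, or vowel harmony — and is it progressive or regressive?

place assimilation, regressive

/m/→[ŋ] /n/→[m].
Each target copies a feature from the following segment, so the direction is regressive.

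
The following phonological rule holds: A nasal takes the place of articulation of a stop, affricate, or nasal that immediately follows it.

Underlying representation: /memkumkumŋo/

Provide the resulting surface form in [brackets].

[meŋkuŋkuŋŋo]

/m/ before /k/ (velar) → [ŋ]
/m/ before /k/ (velar) → [ŋ]
/m/ before /ŋ/ (velar) → [ŋ]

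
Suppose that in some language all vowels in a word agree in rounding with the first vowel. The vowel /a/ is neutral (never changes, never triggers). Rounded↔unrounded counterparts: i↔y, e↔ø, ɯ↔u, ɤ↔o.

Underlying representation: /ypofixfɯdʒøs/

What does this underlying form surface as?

[ypofyxfudʒøs]

/i/ harmonizes with /y/ ([+round]) → [y]
/ɯ/ harmonizes with /y/ ([+round]) → [u]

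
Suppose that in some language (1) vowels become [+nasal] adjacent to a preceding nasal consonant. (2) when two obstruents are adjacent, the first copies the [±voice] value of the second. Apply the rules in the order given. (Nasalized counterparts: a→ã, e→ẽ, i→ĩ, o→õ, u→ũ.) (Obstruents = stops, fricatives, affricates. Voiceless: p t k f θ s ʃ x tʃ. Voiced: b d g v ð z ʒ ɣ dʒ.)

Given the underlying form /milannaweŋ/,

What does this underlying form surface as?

Rule 1: /i/ after nasal /m/ → [ĩ]
Rule 1: /a/ after nasal /n/ → [ã]
After rule 1: mĩlannãweŋ
Rule 2: no segment meets the rule's conditions; no change.

[mĩlannãweŋ]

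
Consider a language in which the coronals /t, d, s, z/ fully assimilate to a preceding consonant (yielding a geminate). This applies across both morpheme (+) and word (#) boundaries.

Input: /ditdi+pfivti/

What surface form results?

[ditti+pfivvi]

/d/ after /t/ → [t] (total assimilation)
/t/ after /v/ → [v] (total assimilation)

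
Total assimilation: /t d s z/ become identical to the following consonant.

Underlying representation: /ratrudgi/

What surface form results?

/t/ before /r/ → [r] (total assimilation)
/d/ before /g/ → [g] (total assimilation)

[rarruggi]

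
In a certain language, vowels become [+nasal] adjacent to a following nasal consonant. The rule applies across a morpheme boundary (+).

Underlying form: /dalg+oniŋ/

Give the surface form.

[dalg+õnĩŋ]

/o/ before nasal /n/ → [õ]
/i/ before nasal /ŋ/ → [ĩ]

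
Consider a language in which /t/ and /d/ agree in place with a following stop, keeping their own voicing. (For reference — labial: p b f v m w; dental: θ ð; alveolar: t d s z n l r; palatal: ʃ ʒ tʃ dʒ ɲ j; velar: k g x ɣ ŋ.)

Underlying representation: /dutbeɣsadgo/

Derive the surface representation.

[dupbeɣsaggo]

/t/ before /b/ (labial) → [p]
/d/ before /g/ (velar) → [g]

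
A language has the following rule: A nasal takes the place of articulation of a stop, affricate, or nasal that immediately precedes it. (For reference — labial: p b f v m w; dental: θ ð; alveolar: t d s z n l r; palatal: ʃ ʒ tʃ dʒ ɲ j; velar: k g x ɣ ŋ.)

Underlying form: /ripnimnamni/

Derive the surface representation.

[ripmimmammi]

/n/ after /p/ (labial) → [m]
/n/ after /m/ (labial) → [m]
/n/ after /m/ (labial) → [m]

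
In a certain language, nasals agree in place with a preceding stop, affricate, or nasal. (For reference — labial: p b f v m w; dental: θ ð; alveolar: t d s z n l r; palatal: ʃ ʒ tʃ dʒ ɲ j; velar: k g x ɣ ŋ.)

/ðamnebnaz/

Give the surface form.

[ðammebmaz]

/n/ after /m/ (labial) → [m]
/n/ after /b/ (labial) → [m]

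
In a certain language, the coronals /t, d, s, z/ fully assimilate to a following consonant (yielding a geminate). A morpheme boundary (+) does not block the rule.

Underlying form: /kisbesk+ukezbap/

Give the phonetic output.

/s/ before /b/ → [b] (total assimilation)
/s/ before /k/ → [k] (total assimilation)
/z/ before /b/ → [b] (total assimilation)

[kibbekk+ukebbap]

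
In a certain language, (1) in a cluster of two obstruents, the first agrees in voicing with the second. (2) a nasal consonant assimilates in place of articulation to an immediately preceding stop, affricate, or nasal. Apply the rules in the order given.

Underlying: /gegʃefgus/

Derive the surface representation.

[gekʃevgus]

Rule 1: /g/ before /ʃ/ (voiceless) → [k]
Rule 1: /f/ before /g/ (voiced) → [v]
After rule 1: gekʃevgus
Rule 2: no segment meets the rule's conditions; no change.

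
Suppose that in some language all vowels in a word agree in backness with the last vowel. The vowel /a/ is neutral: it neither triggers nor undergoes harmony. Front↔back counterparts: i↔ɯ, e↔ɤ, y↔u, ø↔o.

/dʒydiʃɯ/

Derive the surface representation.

/y/ harmonizes with /ɯ/ ([+back]) → [u]
/i/ harmonizes with /ɯ/ ([+back]) → [ɯ]

[dʒudɯʃɯ]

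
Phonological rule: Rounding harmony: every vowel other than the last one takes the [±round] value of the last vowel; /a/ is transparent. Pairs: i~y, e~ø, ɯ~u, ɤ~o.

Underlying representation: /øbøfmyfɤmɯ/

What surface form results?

/ø/ harmonizes with /ɯ/ ([-round]) → [e]
/ø/ harmonizes with /ɯ/ ([-round]) → [e]
/y/ harmonizes with /ɯ/ ([-round]) → [i]

[ebefmifɤmɯ]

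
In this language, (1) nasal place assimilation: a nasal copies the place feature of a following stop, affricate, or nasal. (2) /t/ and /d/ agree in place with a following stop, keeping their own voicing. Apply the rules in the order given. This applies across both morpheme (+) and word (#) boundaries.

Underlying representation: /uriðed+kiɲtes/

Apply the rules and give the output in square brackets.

Rule 1: /ɲ/ before /t/ (alveolar) → [n]
After rule 1: uriðed+kintes
Rule 2: /d/ before /k/ (velar) → [g]

[uriðeg+kintes]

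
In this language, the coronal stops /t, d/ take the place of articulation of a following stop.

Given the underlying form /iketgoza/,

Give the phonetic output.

/t/ before /g/ (velar) → [k]

[ikekgoza]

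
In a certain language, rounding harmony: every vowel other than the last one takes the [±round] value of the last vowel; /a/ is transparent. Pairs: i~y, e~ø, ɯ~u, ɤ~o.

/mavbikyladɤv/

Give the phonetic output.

[mavbikiladɤv]

/y/ harmonizes with /ɤ/ ([-round]) → [i]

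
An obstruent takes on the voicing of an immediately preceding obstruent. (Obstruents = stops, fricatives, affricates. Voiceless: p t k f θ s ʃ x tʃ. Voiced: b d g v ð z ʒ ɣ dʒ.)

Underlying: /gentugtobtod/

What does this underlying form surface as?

/t/ after /g/ (voiced) → [d]
/t/ after /b/ (voiced) → [d]

[gentugdobdod]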